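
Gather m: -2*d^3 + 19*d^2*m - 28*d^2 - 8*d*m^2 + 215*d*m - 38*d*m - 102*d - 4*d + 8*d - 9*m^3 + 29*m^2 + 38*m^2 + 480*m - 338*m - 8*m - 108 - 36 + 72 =-2*d^3 - 28*d^2 - 98*d - 9*m^3 + m^2*(67 - 8*d) + m*(19*d^2 + 177*d + 134) - 72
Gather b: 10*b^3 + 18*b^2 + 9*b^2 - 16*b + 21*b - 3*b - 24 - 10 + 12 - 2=10*b^3 + 27*b^2 + 2*b - 24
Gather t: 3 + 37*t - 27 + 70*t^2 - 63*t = 70*t^2 - 26*t - 24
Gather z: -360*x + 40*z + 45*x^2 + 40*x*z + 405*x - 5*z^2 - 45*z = 45*x^2 + 45*x - 5*z^2 + z*(40*x - 5)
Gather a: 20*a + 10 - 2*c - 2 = 20*a - 2*c + 8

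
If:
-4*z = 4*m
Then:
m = -z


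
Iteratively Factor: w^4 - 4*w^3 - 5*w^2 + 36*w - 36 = (w - 2)*(w^3 - 2*w^2 - 9*w + 18) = (w - 3)*(w - 2)*(w^2 + w - 6) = (w - 3)*(w - 2)^2*(w + 3)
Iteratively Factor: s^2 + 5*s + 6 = (s + 3)*(s + 2)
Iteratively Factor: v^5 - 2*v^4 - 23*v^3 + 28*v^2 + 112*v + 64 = (v + 1)*(v^4 - 3*v^3 - 20*v^2 + 48*v + 64) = (v + 1)^2*(v^3 - 4*v^2 - 16*v + 64) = (v - 4)*(v + 1)^2*(v^2 - 16) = (v - 4)^2*(v + 1)^2*(v + 4)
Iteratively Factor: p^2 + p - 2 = (p + 2)*(p - 1)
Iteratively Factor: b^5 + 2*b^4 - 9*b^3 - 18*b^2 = (b)*(b^4 + 2*b^3 - 9*b^2 - 18*b) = b*(b + 2)*(b^3 - 9*b) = b*(b + 2)*(b + 3)*(b^2 - 3*b) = b^2*(b + 2)*(b + 3)*(b - 3)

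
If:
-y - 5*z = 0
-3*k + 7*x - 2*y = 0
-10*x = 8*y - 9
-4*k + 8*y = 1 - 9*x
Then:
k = 295/164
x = 33/41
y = 39/328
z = -39/1640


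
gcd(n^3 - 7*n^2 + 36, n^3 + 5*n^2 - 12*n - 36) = n^2 - n - 6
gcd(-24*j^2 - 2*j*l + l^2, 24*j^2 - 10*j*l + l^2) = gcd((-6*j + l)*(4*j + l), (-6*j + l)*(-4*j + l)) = 6*j - l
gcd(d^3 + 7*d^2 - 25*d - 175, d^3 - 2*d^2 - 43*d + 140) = d^2 + 2*d - 35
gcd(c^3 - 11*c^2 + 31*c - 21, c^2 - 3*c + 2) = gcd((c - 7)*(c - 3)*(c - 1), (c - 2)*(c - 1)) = c - 1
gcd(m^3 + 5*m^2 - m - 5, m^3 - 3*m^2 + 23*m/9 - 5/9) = m - 1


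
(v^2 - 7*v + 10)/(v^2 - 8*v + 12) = (v - 5)/(v - 6)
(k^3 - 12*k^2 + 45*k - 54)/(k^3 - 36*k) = (k^2 - 6*k + 9)/(k*(k + 6))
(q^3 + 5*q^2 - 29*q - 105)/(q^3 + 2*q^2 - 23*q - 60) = (q + 7)/(q + 4)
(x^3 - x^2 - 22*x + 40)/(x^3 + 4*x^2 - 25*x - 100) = (x^2 - 6*x + 8)/(x^2 - x - 20)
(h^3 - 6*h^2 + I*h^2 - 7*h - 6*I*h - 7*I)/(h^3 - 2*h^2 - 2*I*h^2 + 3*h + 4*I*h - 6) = (h^2 - 6*h - 7)/(h^2 - h*(2 + 3*I) + 6*I)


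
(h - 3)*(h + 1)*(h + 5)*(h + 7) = h^4 + 10*h^3 + 8*h^2 - 106*h - 105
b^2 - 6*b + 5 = (b - 5)*(b - 1)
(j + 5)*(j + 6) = j^2 + 11*j + 30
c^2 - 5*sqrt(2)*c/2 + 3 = (c - 3*sqrt(2)/2)*(c - sqrt(2))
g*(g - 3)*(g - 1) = g^3 - 4*g^2 + 3*g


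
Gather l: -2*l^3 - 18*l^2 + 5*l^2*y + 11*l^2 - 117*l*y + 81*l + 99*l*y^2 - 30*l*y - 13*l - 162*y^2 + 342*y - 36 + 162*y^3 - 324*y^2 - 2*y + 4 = -2*l^3 + l^2*(5*y - 7) + l*(99*y^2 - 147*y + 68) + 162*y^3 - 486*y^2 + 340*y - 32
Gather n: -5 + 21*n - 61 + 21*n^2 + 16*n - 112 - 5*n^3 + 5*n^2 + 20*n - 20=-5*n^3 + 26*n^2 + 57*n - 198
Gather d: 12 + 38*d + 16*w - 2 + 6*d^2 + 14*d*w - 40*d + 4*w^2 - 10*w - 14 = 6*d^2 + d*(14*w - 2) + 4*w^2 + 6*w - 4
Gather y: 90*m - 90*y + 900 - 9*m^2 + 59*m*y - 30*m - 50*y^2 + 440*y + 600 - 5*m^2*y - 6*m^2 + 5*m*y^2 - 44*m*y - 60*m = -15*m^2 + y^2*(5*m - 50) + y*(-5*m^2 + 15*m + 350) + 1500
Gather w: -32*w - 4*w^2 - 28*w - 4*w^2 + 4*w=-8*w^2 - 56*w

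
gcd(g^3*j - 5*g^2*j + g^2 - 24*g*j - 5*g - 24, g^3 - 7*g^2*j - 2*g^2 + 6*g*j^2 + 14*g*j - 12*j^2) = 1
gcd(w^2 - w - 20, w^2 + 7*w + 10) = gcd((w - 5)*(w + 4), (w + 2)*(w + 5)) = 1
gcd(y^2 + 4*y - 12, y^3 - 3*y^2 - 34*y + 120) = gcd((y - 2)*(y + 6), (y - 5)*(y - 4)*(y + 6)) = y + 6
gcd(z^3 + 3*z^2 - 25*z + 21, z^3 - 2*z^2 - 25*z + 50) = 1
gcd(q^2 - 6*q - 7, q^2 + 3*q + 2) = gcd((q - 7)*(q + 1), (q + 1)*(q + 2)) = q + 1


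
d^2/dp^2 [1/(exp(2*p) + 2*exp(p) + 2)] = 2*(4*(exp(p) + 1)^2*exp(p) - (2*exp(p) + 1)*(exp(2*p) + 2*exp(p) + 2))*exp(p)/(exp(2*p) + 2*exp(p) + 2)^3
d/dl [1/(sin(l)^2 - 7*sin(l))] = (7 - 2*sin(l))*cos(l)/((sin(l) - 7)^2*sin(l)^2)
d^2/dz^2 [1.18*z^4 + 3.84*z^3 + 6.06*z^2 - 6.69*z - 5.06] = 14.16*z^2 + 23.04*z + 12.12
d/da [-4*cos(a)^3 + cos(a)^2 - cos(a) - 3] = (12*cos(a)^2 - 2*cos(a) + 1)*sin(a)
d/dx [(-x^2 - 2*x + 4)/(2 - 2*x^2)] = (-x^2 + 3*x - 1)/(x^4 - 2*x^2 + 1)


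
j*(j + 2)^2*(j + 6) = j^4 + 10*j^3 + 28*j^2 + 24*j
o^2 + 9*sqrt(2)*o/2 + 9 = (o + 3*sqrt(2)/2)*(o + 3*sqrt(2))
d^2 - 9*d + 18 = (d - 6)*(d - 3)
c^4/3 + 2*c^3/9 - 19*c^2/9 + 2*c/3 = c*(c/3 + 1)*(c - 2)*(c - 1/3)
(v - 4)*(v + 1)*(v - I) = v^3 - 3*v^2 - I*v^2 - 4*v + 3*I*v + 4*I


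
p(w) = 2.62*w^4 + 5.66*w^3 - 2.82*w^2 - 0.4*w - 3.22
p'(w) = 10.48*w^3 + 16.98*w^2 - 5.64*w - 0.4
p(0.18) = -3.35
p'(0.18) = -0.80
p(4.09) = 1068.37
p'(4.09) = 977.60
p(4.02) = 1001.54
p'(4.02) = 932.16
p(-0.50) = -4.27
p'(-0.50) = 5.36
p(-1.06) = -9.40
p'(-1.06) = 12.18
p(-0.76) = -6.16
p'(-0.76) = 9.09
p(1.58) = 27.76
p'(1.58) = 74.41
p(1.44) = 18.52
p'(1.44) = 57.98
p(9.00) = 21080.72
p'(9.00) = 8964.14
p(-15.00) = 112903.28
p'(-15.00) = -31465.30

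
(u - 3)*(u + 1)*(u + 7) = u^3 + 5*u^2 - 17*u - 21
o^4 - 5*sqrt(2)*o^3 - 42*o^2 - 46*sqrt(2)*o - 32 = (o - 8*sqrt(2))*(o + sqrt(2))^3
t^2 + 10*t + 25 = (t + 5)^2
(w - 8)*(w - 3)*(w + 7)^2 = w^4 + 3*w^3 - 81*w^2 - 203*w + 1176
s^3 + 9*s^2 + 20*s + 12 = (s + 1)*(s + 2)*(s + 6)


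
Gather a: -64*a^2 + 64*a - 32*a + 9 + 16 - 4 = -64*a^2 + 32*a + 21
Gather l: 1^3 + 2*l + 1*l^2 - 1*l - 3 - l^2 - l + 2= 0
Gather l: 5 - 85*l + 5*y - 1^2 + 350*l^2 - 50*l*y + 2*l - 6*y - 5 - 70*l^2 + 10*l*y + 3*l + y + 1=280*l^2 + l*(-40*y - 80)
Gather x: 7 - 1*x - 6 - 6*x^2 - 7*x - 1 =-6*x^2 - 8*x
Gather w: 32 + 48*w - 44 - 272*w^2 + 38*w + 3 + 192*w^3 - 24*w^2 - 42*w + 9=192*w^3 - 296*w^2 + 44*w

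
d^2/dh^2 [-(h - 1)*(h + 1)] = -2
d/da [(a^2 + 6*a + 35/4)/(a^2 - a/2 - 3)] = (-52*a^2 - 188*a - 109)/(2*(4*a^4 - 4*a^3 - 23*a^2 + 12*a + 36))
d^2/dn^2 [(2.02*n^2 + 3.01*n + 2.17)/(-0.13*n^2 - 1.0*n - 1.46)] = (0.423462*n^3 + 2.080338*n^2 + 1.735188*n - 3.338732)/(0.002197*n^6 + 0.0507*n^5 + 0.464022*n^4 + 2.1388*n^3 + 5.211324*n^2 + 6.3948*n + 3.112136)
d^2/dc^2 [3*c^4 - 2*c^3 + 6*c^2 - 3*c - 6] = 36*c^2 - 12*c + 12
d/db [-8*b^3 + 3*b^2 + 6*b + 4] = -24*b^2 + 6*b + 6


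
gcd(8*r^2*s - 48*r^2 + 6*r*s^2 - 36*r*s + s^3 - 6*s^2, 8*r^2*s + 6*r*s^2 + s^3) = 8*r^2 + 6*r*s + s^2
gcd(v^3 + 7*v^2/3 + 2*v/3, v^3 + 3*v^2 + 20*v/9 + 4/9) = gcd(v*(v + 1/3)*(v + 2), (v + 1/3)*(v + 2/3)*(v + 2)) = v^2 + 7*v/3 + 2/3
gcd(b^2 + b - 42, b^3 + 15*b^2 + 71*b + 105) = b + 7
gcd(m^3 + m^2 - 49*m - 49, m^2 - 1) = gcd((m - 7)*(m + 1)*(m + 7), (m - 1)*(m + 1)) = m + 1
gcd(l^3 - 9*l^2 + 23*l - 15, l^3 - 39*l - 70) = 1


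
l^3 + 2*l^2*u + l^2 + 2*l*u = l*(l + 1)*(l + 2*u)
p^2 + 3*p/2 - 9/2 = (p - 3/2)*(p + 3)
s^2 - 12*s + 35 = (s - 7)*(s - 5)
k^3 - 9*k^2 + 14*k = k*(k - 7)*(k - 2)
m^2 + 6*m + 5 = (m + 1)*(m + 5)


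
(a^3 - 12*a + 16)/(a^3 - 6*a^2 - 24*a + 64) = (a - 2)/(a - 8)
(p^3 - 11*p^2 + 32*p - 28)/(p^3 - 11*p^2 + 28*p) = (p^2 - 4*p + 4)/(p*(p - 4))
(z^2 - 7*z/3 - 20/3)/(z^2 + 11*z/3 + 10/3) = (z - 4)/(z + 2)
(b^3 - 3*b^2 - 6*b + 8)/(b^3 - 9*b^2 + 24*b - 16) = (b + 2)/(b - 4)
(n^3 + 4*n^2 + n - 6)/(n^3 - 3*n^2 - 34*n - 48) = (n - 1)/(n - 8)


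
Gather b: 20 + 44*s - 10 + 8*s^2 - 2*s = 8*s^2 + 42*s + 10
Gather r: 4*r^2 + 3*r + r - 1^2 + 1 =4*r^2 + 4*r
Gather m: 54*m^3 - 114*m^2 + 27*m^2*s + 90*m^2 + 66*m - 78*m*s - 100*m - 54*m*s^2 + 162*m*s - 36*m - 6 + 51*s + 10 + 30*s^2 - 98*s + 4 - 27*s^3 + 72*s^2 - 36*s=54*m^3 + m^2*(27*s - 24) + m*(-54*s^2 + 84*s - 70) - 27*s^3 + 102*s^2 - 83*s + 8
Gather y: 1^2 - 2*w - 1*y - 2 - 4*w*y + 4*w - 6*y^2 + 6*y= 2*w - 6*y^2 + y*(5 - 4*w) - 1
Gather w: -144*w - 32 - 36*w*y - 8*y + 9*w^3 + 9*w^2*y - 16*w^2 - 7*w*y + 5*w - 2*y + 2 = 9*w^3 + w^2*(9*y - 16) + w*(-43*y - 139) - 10*y - 30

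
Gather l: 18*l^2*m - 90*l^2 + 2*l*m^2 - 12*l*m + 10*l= l^2*(18*m - 90) + l*(2*m^2 - 12*m + 10)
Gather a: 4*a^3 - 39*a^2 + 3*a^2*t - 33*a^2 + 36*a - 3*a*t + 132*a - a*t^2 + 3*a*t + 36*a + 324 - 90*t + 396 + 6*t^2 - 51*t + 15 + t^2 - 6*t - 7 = 4*a^3 + a^2*(3*t - 72) + a*(204 - t^2) + 7*t^2 - 147*t + 728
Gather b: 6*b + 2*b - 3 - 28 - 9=8*b - 40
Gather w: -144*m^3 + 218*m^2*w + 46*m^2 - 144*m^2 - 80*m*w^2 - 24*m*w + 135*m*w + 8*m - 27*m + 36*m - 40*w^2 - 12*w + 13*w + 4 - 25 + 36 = -144*m^3 - 98*m^2 + 17*m + w^2*(-80*m - 40) + w*(218*m^2 + 111*m + 1) + 15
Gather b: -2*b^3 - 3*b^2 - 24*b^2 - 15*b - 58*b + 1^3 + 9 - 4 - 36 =-2*b^3 - 27*b^2 - 73*b - 30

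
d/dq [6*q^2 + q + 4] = 12*q + 1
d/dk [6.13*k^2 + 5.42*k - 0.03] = 12.26*k + 5.42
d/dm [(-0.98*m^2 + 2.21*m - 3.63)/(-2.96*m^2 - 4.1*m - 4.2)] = (10.5596*m^2 - 13.2576*m - 24.165)/(8.7616*m^4 + 24.272*m^3 + 41.674*m^2 + 34.44*m + 17.64)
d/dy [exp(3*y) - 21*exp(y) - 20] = 3*(exp(2*y) - 7)*exp(y)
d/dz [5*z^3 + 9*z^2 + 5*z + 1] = 15*z^2 + 18*z + 5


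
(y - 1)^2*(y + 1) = y^3 - y^2 - y + 1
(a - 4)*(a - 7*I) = a^2 - 4*a - 7*I*a + 28*I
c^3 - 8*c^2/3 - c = c*(c - 3)*(c + 1/3)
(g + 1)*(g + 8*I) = g^2 + g + 8*I*g + 8*I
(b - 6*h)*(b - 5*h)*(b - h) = b^3 - 12*b^2*h + 41*b*h^2 - 30*h^3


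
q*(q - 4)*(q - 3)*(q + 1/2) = q^4 - 13*q^3/2 + 17*q^2/2 + 6*q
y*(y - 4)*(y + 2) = y^3 - 2*y^2 - 8*y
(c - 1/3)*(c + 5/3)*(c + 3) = c^3 + 13*c^2/3 + 31*c/9 - 5/3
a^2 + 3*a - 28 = (a - 4)*(a + 7)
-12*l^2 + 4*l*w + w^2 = (-2*l + w)*(6*l + w)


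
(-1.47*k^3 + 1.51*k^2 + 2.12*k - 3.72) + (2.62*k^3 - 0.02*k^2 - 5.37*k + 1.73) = 1.15*k^3 + 1.49*k^2 - 3.25*k - 1.99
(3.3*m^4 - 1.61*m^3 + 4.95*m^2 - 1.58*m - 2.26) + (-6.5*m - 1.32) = 3.3*m^4 - 1.61*m^3 + 4.95*m^2 - 8.08*m - 3.58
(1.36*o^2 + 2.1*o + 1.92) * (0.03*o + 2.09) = 0.0408*o^3 + 2.9054*o^2 + 4.4466*o + 4.0128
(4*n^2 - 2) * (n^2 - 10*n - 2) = 4*n^4 - 40*n^3 - 10*n^2 + 20*n + 4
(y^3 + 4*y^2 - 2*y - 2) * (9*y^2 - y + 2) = 9*y^5 + 35*y^4 - 20*y^3 - 8*y^2 - 2*y - 4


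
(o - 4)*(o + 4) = o^2 - 16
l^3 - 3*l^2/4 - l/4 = l*(l - 1)*(l + 1/4)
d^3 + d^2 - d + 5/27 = (d - 1/3)^2*(d + 5/3)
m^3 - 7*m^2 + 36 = (m - 6)*(m - 3)*(m + 2)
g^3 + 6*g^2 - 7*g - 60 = (g - 3)*(g + 4)*(g + 5)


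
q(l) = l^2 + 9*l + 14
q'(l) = 2*l + 9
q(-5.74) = -4.71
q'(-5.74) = -2.48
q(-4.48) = -6.25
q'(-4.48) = 0.04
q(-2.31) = -1.45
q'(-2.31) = 4.38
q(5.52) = 94.15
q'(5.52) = 20.04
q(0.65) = 20.27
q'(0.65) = 10.30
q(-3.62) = -5.48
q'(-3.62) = 1.76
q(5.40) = 91.76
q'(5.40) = 19.80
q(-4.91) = -6.08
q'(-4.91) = -0.82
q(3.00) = 50.00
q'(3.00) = 15.00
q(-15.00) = 104.00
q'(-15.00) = -21.00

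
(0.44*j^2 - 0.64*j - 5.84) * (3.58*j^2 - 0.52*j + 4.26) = 1.5752*j^4 - 2.52*j^3 - 18.7*j^2 + 0.3104*j - 24.8784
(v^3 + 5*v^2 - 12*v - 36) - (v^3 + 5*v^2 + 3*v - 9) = -15*v - 27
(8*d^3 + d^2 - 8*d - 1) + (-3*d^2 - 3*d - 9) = 8*d^3 - 2*d^2 - 11*d - 10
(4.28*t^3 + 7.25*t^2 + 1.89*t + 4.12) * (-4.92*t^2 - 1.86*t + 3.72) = -21.0576*t^5 - 43.6308*t^4 - 6.8622*t^3 + 3.1842*t^2 - 0.632400000000001*t + 15.3264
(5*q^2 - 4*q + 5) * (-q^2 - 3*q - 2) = -5*q^4 - 11*q^3 - 3*q^2 - 7*q - 10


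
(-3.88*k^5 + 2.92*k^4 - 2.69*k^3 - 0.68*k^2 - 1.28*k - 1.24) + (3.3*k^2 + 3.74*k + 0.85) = -3.88*k^5 + 2.92*k^4 - 2.69*k^3 + 2.62*k^2 + 2.46*k - 0.39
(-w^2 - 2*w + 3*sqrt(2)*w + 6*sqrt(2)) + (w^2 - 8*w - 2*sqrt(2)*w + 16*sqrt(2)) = -10*w + sqrt(2)*w + 22*sqrt(2)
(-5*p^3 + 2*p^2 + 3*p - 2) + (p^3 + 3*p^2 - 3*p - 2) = -4*p^3 + 5*p^2 - 4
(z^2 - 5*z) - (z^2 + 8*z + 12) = -13*z - 12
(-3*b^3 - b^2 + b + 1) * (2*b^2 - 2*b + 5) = -6*b^5 + 4*b^4 - 11*b^3 - 5*b^2 + 3*b + 5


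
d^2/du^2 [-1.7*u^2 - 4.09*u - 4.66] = -3.40000000000000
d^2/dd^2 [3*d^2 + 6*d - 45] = 6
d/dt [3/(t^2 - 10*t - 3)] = 6*(5 - t)/(-t^2 + 10*t + 3)^2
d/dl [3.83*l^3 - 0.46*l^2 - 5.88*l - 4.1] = 11.49*l^2 - 0.92*l - 5.88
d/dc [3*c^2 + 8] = 6*c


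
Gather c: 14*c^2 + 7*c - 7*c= 14*c^2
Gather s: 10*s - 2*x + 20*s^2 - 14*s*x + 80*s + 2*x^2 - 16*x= 20*s^2 + s*(90 - 14*x) + 2*x^2 - 18*x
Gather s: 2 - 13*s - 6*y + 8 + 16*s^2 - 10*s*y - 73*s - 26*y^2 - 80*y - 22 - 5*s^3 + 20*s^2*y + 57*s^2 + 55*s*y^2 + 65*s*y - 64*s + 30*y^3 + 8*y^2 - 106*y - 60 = -5*s^3 + s^2*(20*y + 73) + s*(55*y^2 + 55*y - 150) + 30*y^3 - 18*y^2 - 192*y - 72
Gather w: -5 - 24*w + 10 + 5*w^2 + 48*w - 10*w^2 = -5*w^2 + 24*w + 5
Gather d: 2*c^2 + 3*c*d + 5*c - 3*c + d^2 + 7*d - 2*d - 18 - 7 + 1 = 2*c^2 + 2*c + d^2 + d*(3*c + 5) - 24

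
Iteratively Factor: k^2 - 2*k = (k - 2)*(k)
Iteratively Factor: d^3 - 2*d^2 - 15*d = (d + 3)*(d^2 - 5*d) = (d - 5)*(d + 3)*(d)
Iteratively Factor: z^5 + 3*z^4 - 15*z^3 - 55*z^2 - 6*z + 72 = (z - 1)*(z^4 + 4*z^3 - 11*z^2 - 66*z - 72) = (z - 1)*(z + 2)*(z^3 + 2*z^2 - 15*z - 36) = (z - 1)*(z + 2)*(z + 3)*(z^2 - z - 12) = (z - 4)*(z - 1)*(z + 2)*(z + 3)*(z + 3)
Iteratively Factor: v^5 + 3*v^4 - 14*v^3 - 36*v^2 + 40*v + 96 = (v + 2)*(v^4 + v^3 - 16*v^2 - 4*v + 48) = (v + 2)*(v + 4)*(v^3 - 3*v^2 - 4*v + 12) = (v - 3)*(v + 2)*(v + 4)*(v^2 - 4) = (v - 3)*(v + 2)^2*(v + 4)*(v - 2)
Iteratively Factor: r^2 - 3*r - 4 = (r - 4)*(r + 1)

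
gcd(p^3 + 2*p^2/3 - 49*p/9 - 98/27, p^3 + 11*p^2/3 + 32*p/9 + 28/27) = p^2 + 3*p + 14/9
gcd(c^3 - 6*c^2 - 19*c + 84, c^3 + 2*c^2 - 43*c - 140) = c^2 - 3*c - 28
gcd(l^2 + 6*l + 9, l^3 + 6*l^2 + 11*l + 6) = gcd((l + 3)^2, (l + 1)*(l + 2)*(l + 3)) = l + 3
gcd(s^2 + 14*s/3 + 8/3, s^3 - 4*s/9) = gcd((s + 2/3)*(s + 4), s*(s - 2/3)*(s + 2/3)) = s + 2/3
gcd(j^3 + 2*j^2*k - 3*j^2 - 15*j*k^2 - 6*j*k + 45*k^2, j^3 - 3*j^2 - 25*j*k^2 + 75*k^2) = j^2 + 5*j*k - 3*j - 15*k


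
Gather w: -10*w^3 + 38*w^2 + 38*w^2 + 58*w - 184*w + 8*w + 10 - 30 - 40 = -10*w^3 + 76*w^2 - 118*w - 60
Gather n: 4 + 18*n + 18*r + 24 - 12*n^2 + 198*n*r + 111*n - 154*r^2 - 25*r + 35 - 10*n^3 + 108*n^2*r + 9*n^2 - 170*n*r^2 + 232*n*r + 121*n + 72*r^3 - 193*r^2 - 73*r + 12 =-10*n^3 + n^2*(108*r - 3) + n*(-170*r^2 + 430*r + 250) + 72*r^3 - 347*r^2 - 80*r + 75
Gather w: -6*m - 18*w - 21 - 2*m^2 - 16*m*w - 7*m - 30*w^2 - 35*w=-2*m^2 - 13*m - 30*w^2 + w*(-16*m - 53) - 21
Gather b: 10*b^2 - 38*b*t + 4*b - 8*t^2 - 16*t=10*b^2 + b*(4 - 38*t) - 8*t^2 - 16*t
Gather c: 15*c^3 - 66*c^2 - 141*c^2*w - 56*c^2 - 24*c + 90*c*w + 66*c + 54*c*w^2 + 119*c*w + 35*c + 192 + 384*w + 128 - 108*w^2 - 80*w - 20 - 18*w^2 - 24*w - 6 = 15*c^3 + c^2*(-141*w - 122) + c*(54*w^2 + 209*w + 77) - 126*w^2 + 280*w + 294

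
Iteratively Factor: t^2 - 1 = (t - 1)*(t + 1)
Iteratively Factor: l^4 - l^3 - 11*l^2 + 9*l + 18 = (l + 3)*(l^3 - 4*l^2 + l + 6) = (l - 2)*(l + 3)*(l^2 - 2*l - 3) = (l - 2)*(l + 1)*(l + 3)*(l - 3)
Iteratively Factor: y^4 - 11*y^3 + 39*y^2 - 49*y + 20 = (y - 5)*(y^3 - 6*y^2 + 9*y - 4) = (y - 5)*(y - 1)*(y^2 - 5*y + 4) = (y - 5)*(y - 1)^2*(y - 4)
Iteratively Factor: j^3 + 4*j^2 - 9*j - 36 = (j + 4)*(j^2 - 9) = (j + 3)*(j + 4)*(j - 3)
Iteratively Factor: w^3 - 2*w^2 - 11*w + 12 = (w + 3)*(w^2 - 5*w + 4) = (w - 4)*(w + 3)*(w - 1)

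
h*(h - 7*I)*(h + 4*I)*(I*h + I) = I*h^4 + 3*h^3 + I*h^3 + 3*h^2 + 28*I*h^2 + 28*I*h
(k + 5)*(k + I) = k^2 + 5*k + I*k + 5*I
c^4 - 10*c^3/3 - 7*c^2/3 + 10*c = c*(c - 3)*(c - 2)*(c + 5/3)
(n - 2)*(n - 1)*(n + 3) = n^3 - 7*n + 6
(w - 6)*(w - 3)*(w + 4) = w^3 - 5*w^2 - 18*w + 72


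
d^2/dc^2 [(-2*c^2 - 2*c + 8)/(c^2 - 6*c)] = 4*(-7*c^3 + 12*c^2 - 72*c + 144)/(c^3*(c^3 - 18*c^2 + 108*c - 216))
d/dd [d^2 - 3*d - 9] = 2*d - 3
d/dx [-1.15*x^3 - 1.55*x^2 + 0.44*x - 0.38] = -3.45*x^2 - 3.1*x + 0.44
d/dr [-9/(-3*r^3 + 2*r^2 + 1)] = 9*r*(4 - 9*r)/(-3*r^3 + 2*r^2 + 1)^2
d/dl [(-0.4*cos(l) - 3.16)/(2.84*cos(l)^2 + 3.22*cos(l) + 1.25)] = (1.136*sin(l)^2 - 17.9488*cos(l) - 10.8112)*sin(l)/(2.84*cos(l)^2 + 3.22*cos(l) + 1.25)^2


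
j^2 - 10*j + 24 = (j - 6)*(j - 4)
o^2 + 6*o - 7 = (o - 1)*(o + 7)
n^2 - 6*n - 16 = (n - 8)*(n + 2)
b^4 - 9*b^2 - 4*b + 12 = (b - 3)*(b - 1)*(b + 2)^2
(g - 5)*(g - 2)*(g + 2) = g^3 - 5*g^2 - 4*g + 20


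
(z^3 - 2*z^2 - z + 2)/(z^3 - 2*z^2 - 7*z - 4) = (z^2 - 3*z + 2)/(z^2 - 3*z - 4)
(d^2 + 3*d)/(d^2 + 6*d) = (d + 3)/(d + 6)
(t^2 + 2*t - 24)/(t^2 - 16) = (t + 6)/(t + 4)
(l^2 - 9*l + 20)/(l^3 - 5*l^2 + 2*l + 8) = (l - 5)/(l^2 - l - 2)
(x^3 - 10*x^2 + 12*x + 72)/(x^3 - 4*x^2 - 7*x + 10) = (x^2 - 12*x + 36)/(x^2 - 6*x + 5)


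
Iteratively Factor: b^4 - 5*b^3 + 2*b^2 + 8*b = (b - 4)*(b^3 - b^2 - 2*b) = (b - 4)*(b + 1)*(b^2 - 2*b) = (b - 4)*(b - 2)*(b + 1)*(b)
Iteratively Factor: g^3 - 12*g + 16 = (g - 2)*(g^2 + 2*g - 8) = (g - 2)*(g + 4)*(g - 2)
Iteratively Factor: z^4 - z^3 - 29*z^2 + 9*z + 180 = (z - 5)*(z^3 + 4*z^2 - 9*z - 36) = (z - 5)*(z + 4)*(z^2 - 9) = (z - 5)*(z + 3)*(z + 4)*(z - 3)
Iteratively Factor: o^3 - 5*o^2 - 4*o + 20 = (o + 2)*(o^2 - 7*o + 10) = (o - 5)*(o + 2)*(o - 2)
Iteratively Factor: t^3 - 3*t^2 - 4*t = (t + 1)*(t^2 - 4*t) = t*(t + 1)*(t - 4)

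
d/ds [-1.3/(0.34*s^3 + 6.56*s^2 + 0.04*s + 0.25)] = (1.326*s^2 + 17.056*s + 0.052)/(0.34*s^3 + 6.56*s^2 + 0.04*s + 0.25)^2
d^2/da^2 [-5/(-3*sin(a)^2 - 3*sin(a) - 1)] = 15*(-12*sin(a)^4 - 9*sin(a)^3 + 19*sin(a)^2 + 19*sin(a) + 4)/(3*sin(a)^2 + 3*sin(a) + 1)^3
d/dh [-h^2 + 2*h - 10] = 2 - 2*h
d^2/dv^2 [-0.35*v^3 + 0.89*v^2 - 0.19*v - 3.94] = 1.78 - 2.1*v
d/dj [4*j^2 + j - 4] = 8*j + 1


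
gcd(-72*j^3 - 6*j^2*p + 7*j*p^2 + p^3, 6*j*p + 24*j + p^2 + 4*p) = 6*j + p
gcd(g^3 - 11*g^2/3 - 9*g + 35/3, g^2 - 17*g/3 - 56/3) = g + 7/3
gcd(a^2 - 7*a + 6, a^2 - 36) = a - 6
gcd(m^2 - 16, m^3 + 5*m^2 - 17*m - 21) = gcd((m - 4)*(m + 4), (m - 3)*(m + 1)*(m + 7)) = 1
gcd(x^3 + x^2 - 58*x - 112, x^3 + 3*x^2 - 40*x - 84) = x^2 + 9*x + 14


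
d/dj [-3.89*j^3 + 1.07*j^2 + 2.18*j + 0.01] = -11.67*j^2 + 2.14*j + 2.18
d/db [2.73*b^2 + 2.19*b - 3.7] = 5.46*b + 2.19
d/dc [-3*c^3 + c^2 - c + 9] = -9*c^2 + 2*c - 1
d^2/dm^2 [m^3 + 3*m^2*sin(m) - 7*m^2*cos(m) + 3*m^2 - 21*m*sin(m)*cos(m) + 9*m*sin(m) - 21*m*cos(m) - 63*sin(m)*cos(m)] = -3*m^2*sin(m) + 7*m^2*cos(m) + 19*m*sin(m) + 42*m*sin(2*m) + 33*m*cos(m) + 6*m + 48*sin(m) + 126*sin(2*m) + 4*cos(m) - 42*cos(2*m) + 6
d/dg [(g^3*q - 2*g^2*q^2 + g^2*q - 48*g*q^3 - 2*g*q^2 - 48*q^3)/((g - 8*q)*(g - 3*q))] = q*(g^2 - 6*g*q - 18*q^2 - 9*q)/(g^2 - 6*g*q + 9*q^2)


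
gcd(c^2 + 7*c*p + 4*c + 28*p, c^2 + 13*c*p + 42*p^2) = c + 7*p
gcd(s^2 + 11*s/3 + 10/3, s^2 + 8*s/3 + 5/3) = s + 5/3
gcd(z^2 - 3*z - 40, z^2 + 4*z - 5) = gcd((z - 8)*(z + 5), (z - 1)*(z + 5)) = z + 5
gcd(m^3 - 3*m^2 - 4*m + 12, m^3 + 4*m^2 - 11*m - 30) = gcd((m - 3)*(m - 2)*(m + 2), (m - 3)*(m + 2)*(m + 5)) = m^2 - m - 6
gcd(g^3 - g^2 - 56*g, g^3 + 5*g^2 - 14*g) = g^2 + 7*g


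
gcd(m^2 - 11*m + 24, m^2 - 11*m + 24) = m^2 - 11*m + 24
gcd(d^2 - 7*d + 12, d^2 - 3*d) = d - 3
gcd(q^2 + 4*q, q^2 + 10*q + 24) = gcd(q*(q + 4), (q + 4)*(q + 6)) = q + 4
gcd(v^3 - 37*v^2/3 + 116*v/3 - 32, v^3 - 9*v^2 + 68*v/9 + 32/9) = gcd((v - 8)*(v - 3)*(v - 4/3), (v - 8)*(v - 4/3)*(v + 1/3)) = v^2 - 28*v/3 + 32/3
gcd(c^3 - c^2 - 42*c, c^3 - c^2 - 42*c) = c^3 - c^2 - 42*c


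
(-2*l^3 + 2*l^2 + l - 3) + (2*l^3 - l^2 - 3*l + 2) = l^2 - 2*l - 1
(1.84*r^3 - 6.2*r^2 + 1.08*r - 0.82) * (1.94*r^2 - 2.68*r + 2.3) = 3.5696*r^5 - 16.9592*r^4 + 22.9432*r^3 - 18.7452*r^2 + 4.6816*r - 1.886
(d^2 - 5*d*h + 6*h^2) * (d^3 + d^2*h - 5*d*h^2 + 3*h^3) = d^5 - 4*d^4*h - 4*d^3*h^2 + 34*d^2*h^3 - 45*d*h^4 + 18*h^5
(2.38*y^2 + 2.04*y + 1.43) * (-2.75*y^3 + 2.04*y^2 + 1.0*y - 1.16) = -6.545*y^5 - 0.7548*y^4 + 2.6091*y^3 + 2.1964*y^2 - 0.9364*y - 1.6588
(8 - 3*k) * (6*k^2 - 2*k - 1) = -18*k^3 + 54*k^2 - 13*k - 8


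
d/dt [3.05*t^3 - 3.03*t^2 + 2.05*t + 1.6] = 9.15*t^2 - 6.06*t + 2.05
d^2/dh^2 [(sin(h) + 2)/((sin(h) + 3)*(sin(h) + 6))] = (-sin(h)^5 + sin(h)^4 + 56*sin(h)^3 + 156*sin(h)^2 - 72)/((sin(h) + 3)^3*(sin(h) + 6)^3)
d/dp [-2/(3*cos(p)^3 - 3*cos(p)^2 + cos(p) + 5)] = -2*(3*cos(p) - 1)^2*sin(p)/(3*cos(p)^3 - 3*cos(p)^2 + cos(p) + 5)^2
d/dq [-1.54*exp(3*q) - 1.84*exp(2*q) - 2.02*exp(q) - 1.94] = (-4.62*exp(2*q) - 3.68*exp(q) - 2.02)*exp(q)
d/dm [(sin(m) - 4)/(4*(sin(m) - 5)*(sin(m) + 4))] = (8*sin(m) + cos(m)^2 - 25)*cos(m)/(4*(sin(m) - 5)^2*(sin(m) + 4)^2)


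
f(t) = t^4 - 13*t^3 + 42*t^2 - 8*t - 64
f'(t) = 4*t^3 - 39*t^2 + 84*t - 8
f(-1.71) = 146.05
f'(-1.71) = -285.68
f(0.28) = -63.23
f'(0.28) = 12.55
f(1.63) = -14.69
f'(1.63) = 42.62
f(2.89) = 19.64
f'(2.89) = 5.58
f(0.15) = -64.30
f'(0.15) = 3.74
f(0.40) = -61.29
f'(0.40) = 19.62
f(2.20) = 6.68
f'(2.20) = 30.63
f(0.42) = -60.88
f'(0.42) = 20.70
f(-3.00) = 770.00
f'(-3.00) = -719.00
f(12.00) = 4160.00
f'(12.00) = 2296.00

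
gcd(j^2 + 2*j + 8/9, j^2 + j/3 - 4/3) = j + 4/3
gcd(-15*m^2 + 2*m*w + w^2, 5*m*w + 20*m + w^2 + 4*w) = 5*m + w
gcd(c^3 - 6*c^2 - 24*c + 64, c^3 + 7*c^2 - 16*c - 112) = c + 4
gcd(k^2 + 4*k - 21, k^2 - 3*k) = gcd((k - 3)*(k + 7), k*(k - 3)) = k - 3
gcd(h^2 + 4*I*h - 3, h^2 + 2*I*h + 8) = 1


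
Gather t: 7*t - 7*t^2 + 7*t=-7*t^2 + 14*t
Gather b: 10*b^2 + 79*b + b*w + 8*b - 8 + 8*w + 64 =10*b^2 + b*(w + 87) + 8*w + 56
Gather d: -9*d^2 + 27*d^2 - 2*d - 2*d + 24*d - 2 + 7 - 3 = 18*d^2 + 20*d + 2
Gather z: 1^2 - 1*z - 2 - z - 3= -2*z - 4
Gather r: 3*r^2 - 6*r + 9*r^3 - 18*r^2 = 9*r^3 - 15*r^2 - 6*r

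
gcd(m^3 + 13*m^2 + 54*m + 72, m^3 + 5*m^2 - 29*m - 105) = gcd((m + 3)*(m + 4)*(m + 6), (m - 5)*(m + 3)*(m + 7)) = m + 3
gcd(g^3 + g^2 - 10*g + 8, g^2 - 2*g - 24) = g + 4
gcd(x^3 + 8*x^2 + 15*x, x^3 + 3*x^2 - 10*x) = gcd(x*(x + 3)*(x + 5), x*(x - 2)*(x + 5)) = x^2 + 5*x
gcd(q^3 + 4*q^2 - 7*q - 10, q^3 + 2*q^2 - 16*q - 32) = 1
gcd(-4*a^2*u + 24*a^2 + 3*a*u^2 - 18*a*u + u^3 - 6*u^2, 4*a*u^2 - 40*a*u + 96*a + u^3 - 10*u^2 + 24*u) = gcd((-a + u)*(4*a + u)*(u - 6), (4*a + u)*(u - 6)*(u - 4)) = 4*a*u - 24*a + u^2 - 6*u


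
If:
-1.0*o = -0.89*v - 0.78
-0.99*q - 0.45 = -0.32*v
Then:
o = 0.89*v + 0.78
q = 0.323232323232323*v - 0.454545454545455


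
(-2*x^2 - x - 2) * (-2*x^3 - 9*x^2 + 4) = 4*x^5 + 20*x^4 + 13*x^3 + 10*x^2 - 4*x - 8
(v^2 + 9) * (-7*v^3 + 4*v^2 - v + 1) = -7*v^5 + 4*v^4 - 64*v^3 + 37*v^2 - 9*v + 9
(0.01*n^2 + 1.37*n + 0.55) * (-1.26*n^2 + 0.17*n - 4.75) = -0.0126*n^4 - 1.7245*n^3 - 0.5076*n^2 - 6.414*n - 2.6125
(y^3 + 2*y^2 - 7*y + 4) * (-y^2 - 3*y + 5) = -y^5 - 5*y^4 + 6*y^3 + 27*y^2 - 47*y + 20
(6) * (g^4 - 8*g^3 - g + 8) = 6*g^4 - 48*g^3 - 6*g + 48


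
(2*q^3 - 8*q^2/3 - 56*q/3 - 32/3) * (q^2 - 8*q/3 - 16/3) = 2*q^5 - 8*q^4 - 200*q^3/9 + 160*q^2/3 + 128*q + 512/9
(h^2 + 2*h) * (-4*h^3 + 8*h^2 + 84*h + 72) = -4*h^5 + 100*h^3 + 240*h^2 + 144*h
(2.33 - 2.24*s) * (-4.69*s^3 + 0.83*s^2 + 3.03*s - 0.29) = 10.5056*s^4 - 12.7869*s^3 - 4.8533*s^2 + 7.7095*s - 0.6757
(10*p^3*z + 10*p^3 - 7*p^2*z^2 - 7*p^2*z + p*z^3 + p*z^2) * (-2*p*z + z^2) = -20*p^4*z^2 - 20*p^4*z + 24*p^3*z^3 + 24*p^3*z^2 - 9*p^2*z^4 - 9*p^2*z^3 + p*z^5 + p*z^4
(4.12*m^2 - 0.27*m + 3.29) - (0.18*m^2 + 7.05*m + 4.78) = 3.94*m^2 - 7.32*m - 1.49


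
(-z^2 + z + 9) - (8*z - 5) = -z^2 - 7*z + 14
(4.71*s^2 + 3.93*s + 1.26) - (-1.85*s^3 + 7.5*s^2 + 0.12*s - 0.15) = 1.85*s^3 - 2.79*s^2 + 3.81*s + 1.41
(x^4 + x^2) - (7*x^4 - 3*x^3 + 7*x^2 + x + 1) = -6*x^4 + 3*x^3 - 6*x^2 - x - 1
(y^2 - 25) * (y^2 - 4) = y^4 - 29*y^2 + 100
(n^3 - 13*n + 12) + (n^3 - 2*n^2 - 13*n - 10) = 2*n^3 - 2*n^2 - 26*n + 2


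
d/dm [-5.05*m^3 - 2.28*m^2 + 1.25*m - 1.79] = -15.15*m^2 - 4.56*m + 1.25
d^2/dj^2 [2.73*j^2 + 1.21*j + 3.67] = 5.46000000000000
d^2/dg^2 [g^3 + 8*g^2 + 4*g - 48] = 6*g + 16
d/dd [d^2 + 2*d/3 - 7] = 2*d + 2/3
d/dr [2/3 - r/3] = -1/3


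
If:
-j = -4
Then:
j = 4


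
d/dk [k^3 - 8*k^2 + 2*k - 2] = 3*k^2 - 16*k + 2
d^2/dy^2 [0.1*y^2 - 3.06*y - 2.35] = 0.200000000000000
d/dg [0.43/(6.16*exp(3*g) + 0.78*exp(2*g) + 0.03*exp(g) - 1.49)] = (-7.9464*exp(2*g) - 0.6708*exp(g) - 0.0129)*exp(g)/(6.16*exp(3*g) + 0.78*exp(2*g) + 0.03*exp(g) - 1.49)^2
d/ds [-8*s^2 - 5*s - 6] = -16*s - 5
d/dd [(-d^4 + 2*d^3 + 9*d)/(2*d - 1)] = 3*(-2*d^4 + 4*d^3 - 2*d^2 - 3)/(4*d^2 - 4*d + 1)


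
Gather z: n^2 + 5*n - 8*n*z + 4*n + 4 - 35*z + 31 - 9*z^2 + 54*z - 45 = n^2 + 9*n - 9*z^2 + z*(19 - 8*n) - 10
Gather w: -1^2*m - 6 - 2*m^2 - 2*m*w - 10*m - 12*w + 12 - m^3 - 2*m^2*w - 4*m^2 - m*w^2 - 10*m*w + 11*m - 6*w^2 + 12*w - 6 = -m^3 - 6*m^2 + w^2*(-m - 6) + w*(-2*m^2 - 12*m)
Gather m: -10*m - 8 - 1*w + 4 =-10*m - w - 4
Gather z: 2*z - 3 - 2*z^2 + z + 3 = -2*z^2 + 3*z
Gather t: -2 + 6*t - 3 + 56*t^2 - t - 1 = 56*t^2 + 5*t - 6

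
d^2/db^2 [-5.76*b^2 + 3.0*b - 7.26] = -11.5200000000000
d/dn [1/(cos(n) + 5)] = sin(n)/(cos(n) + 5)^2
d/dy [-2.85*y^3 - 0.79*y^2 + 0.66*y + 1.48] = -8.55*y^2 - 1.58*y + 0.66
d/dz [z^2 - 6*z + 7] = 2*z - 6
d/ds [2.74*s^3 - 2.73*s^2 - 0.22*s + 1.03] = 8.22*s^2 - 5.46*s - 0.22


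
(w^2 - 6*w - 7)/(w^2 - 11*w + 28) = (w + 1)/(w - 4)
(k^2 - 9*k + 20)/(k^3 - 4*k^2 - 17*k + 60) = (k - 4)/(k^2 + k - 12)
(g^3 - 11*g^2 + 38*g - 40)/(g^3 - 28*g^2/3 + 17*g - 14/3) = 3*(g^2 - 9*g + 20)/(3*g^2 - 22*g + 7)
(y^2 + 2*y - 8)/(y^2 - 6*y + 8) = (y + 4)/(y - 4)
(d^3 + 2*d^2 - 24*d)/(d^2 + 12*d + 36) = d*(d - 4)/(d + 6)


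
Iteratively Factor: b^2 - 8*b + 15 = (b - 5)*(b - 3)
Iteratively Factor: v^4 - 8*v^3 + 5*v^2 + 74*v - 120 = (v + 3)*(v^3 - 11*v^2 + 38*v - 40) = (v - 4)*(v + 3)*(v^2 - 7*v + 10) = (v - 5)*(v - 4)*(v + 3)*(v - 2)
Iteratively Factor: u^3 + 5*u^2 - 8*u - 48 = (u - 3)*(u^2 + 8*u + 16) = (u - 3)*(u + 4)*(u + 4)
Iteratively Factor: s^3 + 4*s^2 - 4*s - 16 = (s + 4)*(s^2 - 4) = (s - 2)*(s + 4)*(s + 2)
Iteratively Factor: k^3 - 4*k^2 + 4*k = (k)*(k^2 - 4*k + 4) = k*(k - 2)*(k - 2)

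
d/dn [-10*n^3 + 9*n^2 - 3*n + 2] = -30*n^2 + 18*n - 3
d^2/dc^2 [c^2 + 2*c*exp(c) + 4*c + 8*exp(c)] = 2*c*exp(c) + 12*exp(c) + 2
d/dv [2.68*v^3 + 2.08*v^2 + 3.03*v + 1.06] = 8.04*v^2 + 4.16*v + 3.03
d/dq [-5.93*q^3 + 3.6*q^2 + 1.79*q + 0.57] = -17.79*q^2 + 7.2*q + 1.79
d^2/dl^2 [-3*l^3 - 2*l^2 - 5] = -18*l - 4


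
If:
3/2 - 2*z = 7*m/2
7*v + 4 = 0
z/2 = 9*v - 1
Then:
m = 365/49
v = -4/7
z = -86/7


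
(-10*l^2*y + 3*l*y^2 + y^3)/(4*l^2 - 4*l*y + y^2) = y*(5*l + y)/(-2*l + y)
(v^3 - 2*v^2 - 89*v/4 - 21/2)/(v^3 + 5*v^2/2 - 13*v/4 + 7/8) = 2*(2*v^2 - 11*v - 6)/(4*v^2 - 4*v + 1)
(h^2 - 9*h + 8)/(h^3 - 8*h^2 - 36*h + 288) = (h - 1)/(h^2 - 36)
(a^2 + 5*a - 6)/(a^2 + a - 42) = (a^2 + 5*a - 6)/(a^2 + a - 42)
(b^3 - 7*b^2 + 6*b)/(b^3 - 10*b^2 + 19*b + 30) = b*(b - 1)/(b^2 - 4*b - 5)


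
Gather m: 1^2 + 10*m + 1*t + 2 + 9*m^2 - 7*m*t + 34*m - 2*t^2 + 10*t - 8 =9*m^2 + m*(44 - 7*t) - 2*t^2 + 11*t - 5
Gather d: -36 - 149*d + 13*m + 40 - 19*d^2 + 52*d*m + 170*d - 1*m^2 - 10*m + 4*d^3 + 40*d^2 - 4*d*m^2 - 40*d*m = 4*d^3 + 21*d^2 + d*(-4*m^2 + 12*m + 21) - m^2 + 3*m + 4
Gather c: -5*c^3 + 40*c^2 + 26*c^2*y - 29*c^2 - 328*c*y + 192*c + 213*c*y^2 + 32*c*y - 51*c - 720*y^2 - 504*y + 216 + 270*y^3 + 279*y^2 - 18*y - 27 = -5*c^3 + c^2*(26*y + 11) + c*(213*y^2 - 296*y + 141) + 270*y^3 - 441*y^2 - 522*y + 189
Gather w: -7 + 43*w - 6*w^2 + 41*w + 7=-6*w^2 + 84*w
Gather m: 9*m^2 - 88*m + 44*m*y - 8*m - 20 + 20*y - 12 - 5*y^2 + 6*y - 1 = 9*m^2 + m*(44*y - 96) - 5*y^2 + 26*y - 33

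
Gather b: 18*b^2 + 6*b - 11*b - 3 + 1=18*b^2 - 5*b - 2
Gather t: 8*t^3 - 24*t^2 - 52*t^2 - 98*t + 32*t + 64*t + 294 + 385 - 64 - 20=8*t^3 - 76*t^2 - 2*t + 595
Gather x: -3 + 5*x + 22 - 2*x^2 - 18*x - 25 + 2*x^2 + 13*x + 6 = 0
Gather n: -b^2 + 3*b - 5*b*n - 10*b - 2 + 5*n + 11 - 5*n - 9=-b^2 - 5*b*n - 7*b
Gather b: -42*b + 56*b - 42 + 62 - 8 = 14*b + 12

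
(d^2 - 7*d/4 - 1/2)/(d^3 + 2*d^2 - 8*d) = (d + 1/4)/(d*(d + 4))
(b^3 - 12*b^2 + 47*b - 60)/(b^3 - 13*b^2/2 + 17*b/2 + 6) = 2*(b - 5)/(2*b + 1)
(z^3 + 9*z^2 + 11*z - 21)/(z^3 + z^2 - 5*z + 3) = (z + 7)/(z - 1)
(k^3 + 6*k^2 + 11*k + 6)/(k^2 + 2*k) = k + 4 + 3/k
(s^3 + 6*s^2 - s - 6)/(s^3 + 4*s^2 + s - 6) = (s^2 + 7*s + 6)/(s^2 + 5*s + 6)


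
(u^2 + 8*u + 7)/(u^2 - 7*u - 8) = (u + 7)/(u - 8)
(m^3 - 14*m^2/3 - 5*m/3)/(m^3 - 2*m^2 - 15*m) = (m + 1/3)/(m + 3)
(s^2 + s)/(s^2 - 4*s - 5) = s/(s - 5)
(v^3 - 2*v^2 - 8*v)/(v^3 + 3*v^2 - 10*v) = (v^2 - 2*v - 8)/(v^2 + 3*v - 10)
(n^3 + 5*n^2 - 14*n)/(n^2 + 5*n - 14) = n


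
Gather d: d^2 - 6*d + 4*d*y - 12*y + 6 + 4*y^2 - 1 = d^2 + d*(4*y - 6) + 4*y^2 - 12*y + 5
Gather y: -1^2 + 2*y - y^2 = -y^2 + 2*y - 1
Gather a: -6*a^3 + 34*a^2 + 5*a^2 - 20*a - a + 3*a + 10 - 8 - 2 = -6*a^3 + 39*a^2 - 18*a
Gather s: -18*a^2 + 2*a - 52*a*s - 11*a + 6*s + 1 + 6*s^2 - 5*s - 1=-18*a^2 - 9*a + 6*s^2 + s*(1 - 52*a)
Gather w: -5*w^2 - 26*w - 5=-5*w^2 - 26*w - 5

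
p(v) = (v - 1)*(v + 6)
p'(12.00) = 29.00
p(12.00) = 198.00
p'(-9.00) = -13.00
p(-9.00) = 30.00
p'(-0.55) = 3.90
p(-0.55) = -8.45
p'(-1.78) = 1.44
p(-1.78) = -11.73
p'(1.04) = 7.08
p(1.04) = 0.28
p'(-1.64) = 1.72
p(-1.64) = -11.51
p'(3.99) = 12.98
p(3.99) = 29.87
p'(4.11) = 13.22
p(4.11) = 31.44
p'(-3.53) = -2.06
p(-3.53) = -11.19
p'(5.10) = 15.20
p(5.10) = 45.51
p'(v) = 2*v + 5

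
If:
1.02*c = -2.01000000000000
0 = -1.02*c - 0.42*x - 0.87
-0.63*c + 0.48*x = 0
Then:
No Solution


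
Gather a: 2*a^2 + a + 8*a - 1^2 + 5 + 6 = 2*a^2 + 9*a + 10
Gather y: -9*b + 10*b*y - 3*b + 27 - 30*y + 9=-12*b + y*(10*b - 30) + 36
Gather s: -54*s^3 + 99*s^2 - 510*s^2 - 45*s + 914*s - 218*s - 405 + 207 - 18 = -54*s^3 - 411*s^2 + 651*s - 216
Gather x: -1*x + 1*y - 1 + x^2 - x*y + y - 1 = x^2 + x*(-y - 1) + 2*y - 2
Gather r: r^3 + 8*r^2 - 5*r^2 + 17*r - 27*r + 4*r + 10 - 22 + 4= r^3 + 3*r^2 - 6*r - 8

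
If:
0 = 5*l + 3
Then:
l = -3/5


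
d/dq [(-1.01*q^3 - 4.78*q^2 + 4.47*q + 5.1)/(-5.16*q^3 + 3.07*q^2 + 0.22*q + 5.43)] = (1.77635683940025e-15*q^5 - 27.7655*q^4 + 45.686*q^3 + 47.7206*q^2 - 83.2248*q + 23.1501)/(26.6256*q^6 - 31.6824*q^5 + 7.1545*q^4 - 54.6868*q^3 + 33.3886*q^2 + 2.3892*q + 29.4849)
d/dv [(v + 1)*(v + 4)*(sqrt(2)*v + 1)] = 3*sqrt(2)*v^2 + 2*v + 10*sqrt(2)*v + 5 + 4*sqrt(2)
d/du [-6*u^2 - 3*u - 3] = -12*u - 3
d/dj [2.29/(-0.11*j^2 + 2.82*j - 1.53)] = (0.5038*j - 6.4578)/(0.11*j^2 - 2.82*j + 1.53)^2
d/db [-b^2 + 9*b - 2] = 9 - 2*b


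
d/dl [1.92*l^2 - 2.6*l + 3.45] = 3.84*l - 2.6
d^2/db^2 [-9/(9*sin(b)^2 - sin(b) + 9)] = 9*(324*sin(b)^4 - 27*sin(b)^3 - 809*sin(b)^2 + 63*sin(b) + 160)/(9*sin(b)^2 - sin(b) + 9)^3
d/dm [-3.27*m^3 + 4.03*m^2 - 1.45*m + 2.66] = -9.81*m^2 + 8.06*m - 1.45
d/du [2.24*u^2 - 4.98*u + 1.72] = 4.48*u - 4.98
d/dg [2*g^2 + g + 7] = 4*g + 1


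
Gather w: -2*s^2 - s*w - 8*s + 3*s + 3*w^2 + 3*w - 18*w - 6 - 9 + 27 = -2*s^2 - 5*s + 3*w^2 + w*(-s - 15) + 12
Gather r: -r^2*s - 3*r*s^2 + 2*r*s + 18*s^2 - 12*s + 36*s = -r^2*s + r*(-3*s^2 + 2*s) + 18*s^2 + 24*s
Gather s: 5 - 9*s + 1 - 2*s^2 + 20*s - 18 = -2*s^2 + 11*s - 12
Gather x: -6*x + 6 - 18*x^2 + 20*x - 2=-18*x^2 + 14*x + 4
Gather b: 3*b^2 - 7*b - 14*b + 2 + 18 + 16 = 3*b^2 - 21*b + 36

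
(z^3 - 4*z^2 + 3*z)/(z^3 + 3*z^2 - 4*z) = (z - 3)/(z + 4)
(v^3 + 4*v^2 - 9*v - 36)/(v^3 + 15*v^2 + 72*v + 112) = (v^2 - 9)/(v^2 + 11*v + 28)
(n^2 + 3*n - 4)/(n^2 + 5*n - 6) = (n + 4)/(n + 6)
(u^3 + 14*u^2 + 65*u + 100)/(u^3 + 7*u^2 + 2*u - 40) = (u + 5)/(u - 2)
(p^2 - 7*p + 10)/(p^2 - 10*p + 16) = (p - 5)/(p - 8)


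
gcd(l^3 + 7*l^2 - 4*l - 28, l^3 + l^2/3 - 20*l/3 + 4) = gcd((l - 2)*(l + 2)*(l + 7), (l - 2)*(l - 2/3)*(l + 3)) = l - 2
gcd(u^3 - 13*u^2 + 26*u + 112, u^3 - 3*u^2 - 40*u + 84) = u - 7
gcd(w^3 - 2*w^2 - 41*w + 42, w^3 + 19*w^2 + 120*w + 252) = w + 6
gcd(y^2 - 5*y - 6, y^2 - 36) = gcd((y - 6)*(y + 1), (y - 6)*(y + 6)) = y - 6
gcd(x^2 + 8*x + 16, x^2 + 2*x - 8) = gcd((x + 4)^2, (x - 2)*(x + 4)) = x + 4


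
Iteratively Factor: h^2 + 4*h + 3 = (h + 3)*(h + 1)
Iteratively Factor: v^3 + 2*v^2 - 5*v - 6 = (v - 2)*(v^2 + 4*v + 3) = (v - 2)*(v + 3)*(v + 1)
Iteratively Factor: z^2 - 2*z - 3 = (z + 1)*(z - 3)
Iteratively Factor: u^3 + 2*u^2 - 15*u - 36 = (u + 3)*(u^2 - u - 12) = (u + 3)^2*(u - 4)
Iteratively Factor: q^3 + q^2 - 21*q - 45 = (q + 3)*(q^2 - 2*q - 15) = (q - 5)*(q + 3)*(q + 3)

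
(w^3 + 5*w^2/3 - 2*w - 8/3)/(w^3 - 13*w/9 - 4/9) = 3*(w + 2)/(3*w + 1)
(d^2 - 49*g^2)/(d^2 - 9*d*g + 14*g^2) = (d + 7*g)/(d - 2*g)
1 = 1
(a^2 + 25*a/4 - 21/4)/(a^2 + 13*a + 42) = (a - 3/4)/(a + 6)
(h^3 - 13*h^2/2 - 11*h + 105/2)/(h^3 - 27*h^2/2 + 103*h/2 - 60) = (h^2 - 4*h - 21)/(h^2 - 11*h + 24)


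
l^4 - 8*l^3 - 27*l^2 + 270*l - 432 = (l - 8)*(l - 3)^2*(l + 6)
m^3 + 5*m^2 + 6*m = m*(m + 2)*(m + 3)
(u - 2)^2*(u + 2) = u^3 - 2*u^2 - 4*u + 8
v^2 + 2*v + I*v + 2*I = (v + 2)*(v + I)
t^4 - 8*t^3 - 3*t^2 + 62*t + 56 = (t - 7)*(t - 4)*(t + 1)*(t + 2)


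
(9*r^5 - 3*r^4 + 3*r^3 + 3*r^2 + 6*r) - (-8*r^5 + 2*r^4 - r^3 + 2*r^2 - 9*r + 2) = 17*r^5 - 5*r^4 + 4*r^3 + r^2 + 15*r - 2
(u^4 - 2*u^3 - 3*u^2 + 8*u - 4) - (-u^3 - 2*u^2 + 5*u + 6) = u^4 - u^3 - u^2 + 3*u - 10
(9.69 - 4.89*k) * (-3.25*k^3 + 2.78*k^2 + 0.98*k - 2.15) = 15.8925*k^4 - 45.0867*k^3 + 22.146*k^2 + 20.0097*k - 20.8335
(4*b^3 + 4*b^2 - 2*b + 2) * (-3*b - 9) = -12*b^4 - 48*b^3 - 30*b^2 + 12*b - 18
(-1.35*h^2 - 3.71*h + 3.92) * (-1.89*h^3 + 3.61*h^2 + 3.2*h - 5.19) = 2.5515*h^5 + 2.1384*h^4 - 25.1219*h^3 + 9.2857*h^2 + 31.7989*h - 20.3448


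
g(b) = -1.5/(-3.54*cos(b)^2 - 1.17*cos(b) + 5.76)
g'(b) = -1.5*(-7.08*sin(b)*cos(b) - 1.17*sin(b))/(-3.54*cos(b)^2 - 1.17*cos(b) + 5.76)^2 = (10.62*cos(b) + 1.755)*sin(b)/(3.54*cos(b)^2 + 1.17*cos(b) - 5.76)^2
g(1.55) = -0.26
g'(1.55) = 0.06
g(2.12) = -0.28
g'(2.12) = -0.11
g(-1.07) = -0.34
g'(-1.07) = -0.31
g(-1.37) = -0.28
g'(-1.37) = -0.13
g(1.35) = -0.28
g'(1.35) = 0.14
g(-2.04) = -0.27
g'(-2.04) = 0.09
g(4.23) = -0.27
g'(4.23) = 0.09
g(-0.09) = -1.38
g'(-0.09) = -0.94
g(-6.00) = -1.09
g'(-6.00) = 1.77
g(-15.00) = -0.33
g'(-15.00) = 0.19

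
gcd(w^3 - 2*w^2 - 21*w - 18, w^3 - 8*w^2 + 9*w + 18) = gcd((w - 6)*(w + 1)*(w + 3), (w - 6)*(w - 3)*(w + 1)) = w^2 - 5*w - 6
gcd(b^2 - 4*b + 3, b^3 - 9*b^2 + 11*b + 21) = b - 3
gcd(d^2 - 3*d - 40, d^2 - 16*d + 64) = d - 8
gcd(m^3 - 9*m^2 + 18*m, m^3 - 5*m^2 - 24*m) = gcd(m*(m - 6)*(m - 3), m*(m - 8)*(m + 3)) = m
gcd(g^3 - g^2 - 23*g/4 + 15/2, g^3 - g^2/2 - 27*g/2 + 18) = g - 3/2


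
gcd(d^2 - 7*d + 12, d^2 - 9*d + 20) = d - 4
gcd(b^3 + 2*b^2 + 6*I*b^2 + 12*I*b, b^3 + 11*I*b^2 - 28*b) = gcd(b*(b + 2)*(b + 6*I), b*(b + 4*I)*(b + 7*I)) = b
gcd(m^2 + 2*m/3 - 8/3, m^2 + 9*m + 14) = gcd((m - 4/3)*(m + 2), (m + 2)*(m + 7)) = m + 2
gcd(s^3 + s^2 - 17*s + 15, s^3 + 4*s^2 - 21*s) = s - 3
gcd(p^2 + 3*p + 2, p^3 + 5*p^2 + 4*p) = p + 1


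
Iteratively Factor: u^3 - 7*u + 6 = (u + 3)*(u^2 - 3*u + 2) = (u - 1)*(u + 3)*(u - 2)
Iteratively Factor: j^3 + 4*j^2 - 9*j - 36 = (j + 3)*(j^2 + j - 12) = (j - 3)*(j + 3)*(j + 4)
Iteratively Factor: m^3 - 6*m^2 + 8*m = (m - 2)*(m^2 - 4*m) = m*(m - 2)*(m - 4)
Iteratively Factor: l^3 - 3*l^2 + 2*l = (l - 1)*(l^2 - 2*l) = (l - 2)*(l - 1)*(l)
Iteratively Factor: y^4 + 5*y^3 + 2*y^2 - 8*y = (y + 2)*(y^3 + 3*y^2 - 4*y) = (y - 1)*(y + 2)*(y^2 + 4*y) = (y - 1)*(y + 2)*(y + 4)*(y)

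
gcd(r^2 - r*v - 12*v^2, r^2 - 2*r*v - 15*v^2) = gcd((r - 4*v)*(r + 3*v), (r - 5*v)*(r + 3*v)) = r + 3*v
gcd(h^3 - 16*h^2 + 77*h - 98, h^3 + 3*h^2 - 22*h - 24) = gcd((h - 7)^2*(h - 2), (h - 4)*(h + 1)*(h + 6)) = 1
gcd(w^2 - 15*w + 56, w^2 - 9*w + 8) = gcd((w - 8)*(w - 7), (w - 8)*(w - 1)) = w - 8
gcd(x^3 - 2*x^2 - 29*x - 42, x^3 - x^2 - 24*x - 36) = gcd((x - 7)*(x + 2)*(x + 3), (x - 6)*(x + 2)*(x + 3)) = x^2 + 5*x + 6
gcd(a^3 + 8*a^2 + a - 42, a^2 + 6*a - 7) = a + 7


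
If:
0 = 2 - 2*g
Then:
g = 1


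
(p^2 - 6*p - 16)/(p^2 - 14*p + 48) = (p + 2)/(p - 6)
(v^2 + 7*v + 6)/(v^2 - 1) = (v + 6)/(v - 1)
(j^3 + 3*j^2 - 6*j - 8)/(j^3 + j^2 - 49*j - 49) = (j^2 + 2*j - 8)/(j^2 - 49)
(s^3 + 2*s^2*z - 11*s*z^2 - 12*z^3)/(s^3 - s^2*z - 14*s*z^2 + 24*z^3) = (-s - z)/(-s + 2*z)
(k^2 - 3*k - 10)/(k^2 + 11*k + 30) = (k^2 - 3*k - 10)/(k^2 + 11*k + 30)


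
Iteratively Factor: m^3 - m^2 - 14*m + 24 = (m + 4)*(m^2 - 5*m + 6) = (m - 2)*(m + 4)*(m - 3)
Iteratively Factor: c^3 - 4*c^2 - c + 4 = (c + 1)*(c^2 - 5*c + 4) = (c - 1)*(c + 1)*(c - 4)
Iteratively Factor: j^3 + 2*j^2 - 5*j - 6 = (j - 2)*(j^2 + 4*j + 3) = (j - 2)*(j + 1)*(j + 3)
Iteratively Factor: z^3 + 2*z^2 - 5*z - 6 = (z + 3)*(z^2 - z - 2) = (z + 1)*(z + 3)*(z - 2)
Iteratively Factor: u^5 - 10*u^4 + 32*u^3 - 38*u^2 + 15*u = (u)*(u^4 - 10*u^3 + 32*u^2 - 38*u + 15) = u*(u - 1)*(u^3 - 9*u^2 + 23*u - 15) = u*(u - 5)*(u - 1)*(u^2 - 4*u + 3) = u*(u - 5)*(u - 1)^2*(u - 3)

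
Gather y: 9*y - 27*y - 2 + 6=4 - 18*y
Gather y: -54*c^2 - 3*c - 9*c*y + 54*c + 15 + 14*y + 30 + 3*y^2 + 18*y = -54*c^2 + 51*c + 3*y^2 + y*(32 - 9*c) + 45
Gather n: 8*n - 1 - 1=8*n - 2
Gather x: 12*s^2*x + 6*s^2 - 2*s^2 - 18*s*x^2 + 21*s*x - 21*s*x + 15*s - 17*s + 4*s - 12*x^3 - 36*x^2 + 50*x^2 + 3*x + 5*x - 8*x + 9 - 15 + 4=12*s^2*x + 4*s^2 + 2*s - 12*x^3 + x^2*(14 - 18*s) - 2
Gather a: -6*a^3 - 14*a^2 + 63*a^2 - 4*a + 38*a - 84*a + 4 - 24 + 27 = -6*a^3 + 49*a^2 - 50*a + 7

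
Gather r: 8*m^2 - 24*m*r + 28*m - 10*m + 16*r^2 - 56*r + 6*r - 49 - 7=8*m^2 + 18*m + 16*r^2 + r*(-24*m - 50) - 56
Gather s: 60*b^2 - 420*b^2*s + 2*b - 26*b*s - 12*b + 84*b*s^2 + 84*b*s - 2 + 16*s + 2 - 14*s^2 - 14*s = 60*b^2 - 10*b + s^2*(84*b - 14) + s*(-420*b^2 + 58*b + 2)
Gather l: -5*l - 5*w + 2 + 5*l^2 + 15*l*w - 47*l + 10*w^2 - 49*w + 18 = 5*l^2 + l*(15*w - 52) + 10*w^2 - 54*w + 20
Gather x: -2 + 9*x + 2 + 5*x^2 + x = 5*x^2 + 10*x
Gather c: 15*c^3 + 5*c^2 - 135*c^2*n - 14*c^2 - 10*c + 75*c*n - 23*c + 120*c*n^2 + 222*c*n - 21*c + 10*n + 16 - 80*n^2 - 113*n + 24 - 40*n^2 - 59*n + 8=15*c^3 + c^2*(-135*n - 9) + c*(120*n^2 + 297*n - 54) - 120*n^2 - 162*n + 48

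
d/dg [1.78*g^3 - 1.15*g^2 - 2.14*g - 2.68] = 5.34*g^2 - 2.3*g - 2.14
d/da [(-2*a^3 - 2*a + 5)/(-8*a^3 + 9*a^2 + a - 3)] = (-18*a^4 - 36*a^3 + 156*a^2 - 90*a + 1)/(64*a^6 - 144*a^5 + 65*a^4 + 66*a^3 - 53*a^2 - 6*a + 9)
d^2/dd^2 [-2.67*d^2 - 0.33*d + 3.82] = -5.34000000000000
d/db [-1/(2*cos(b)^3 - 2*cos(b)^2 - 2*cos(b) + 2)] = -(3*cos(b) + 1)/(2*(cos(b) - 1)*sin(b)^3)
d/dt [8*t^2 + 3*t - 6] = 16*t + 3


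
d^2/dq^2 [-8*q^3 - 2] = -48*q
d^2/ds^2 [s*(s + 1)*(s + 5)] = 6*s + 12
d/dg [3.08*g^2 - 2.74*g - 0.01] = 6.16*g - 2.74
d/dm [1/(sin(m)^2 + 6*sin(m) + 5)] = -2*(sin(m) + 3)*cos(m)/(sin(m)^2 + 6*sin(m) + 5)^2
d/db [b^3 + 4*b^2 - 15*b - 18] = 3*b^2 + 8*b - 15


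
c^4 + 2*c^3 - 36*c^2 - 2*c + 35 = (c - 5)*(c - 1)*(c + 1)*(c + 7)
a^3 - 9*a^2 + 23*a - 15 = (a - 5)*(a - 3)*(a - 1)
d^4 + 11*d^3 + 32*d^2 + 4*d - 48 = (d - 1)*(d + 2)*(d + 4)*(d + 6)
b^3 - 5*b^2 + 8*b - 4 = (b - 2)^2*(b - 1)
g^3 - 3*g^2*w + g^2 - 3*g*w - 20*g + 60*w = (g - 4)*(g + 5)*(g - 3*w)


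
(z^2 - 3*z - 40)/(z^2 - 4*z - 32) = (z + 5)/(z + 4)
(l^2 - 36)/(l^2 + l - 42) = (l + 6)/(l + 7)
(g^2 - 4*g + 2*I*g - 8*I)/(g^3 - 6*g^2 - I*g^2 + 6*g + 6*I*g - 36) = (g - 4)/(g^2 - 3*g*(2 + I) + 18*I)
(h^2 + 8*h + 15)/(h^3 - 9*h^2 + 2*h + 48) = (h^2 + 8*h + 15)/(h^3 - 9*h^2 + 2*h + 48)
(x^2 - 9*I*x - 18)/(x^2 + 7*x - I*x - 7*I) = (x^2 - 9*I*x - 18)/(x^2 + x*(7 - I) - 7*I)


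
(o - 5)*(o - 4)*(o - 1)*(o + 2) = o^4 - 8*o^3 + 9*o^2 + 38*o - 40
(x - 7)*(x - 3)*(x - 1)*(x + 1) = x^4 - 10*x^3 + 20*x^2 + 10*x - 21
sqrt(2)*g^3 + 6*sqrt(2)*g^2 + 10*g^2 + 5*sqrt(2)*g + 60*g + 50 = (g + 5)*(g + 5*sqrt(2))*(sqrt(2)*g + sqrt(2))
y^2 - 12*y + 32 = (y - 8)*(y - 4)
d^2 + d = d*(d + 1)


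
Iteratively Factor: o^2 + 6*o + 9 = (o + 3)*(o + 3)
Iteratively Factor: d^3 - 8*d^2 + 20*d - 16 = (d - 4)*(d^2 - 4*d + 4) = (d - 4)*(d - 2)*(d - 2)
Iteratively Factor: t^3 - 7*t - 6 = (t + 1)*(t^2 - t - 6) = (t - 3)*(t + 1)*(t + 2)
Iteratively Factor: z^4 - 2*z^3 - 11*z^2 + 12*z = (z + 3)*(z^3 - 5*z^2 + 4*z) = (z - 4)*(z + 3)*(z^2 - z) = z*(z - 4)*(z + 3)*(z - 1)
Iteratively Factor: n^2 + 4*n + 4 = (n + 2)*(n + 2)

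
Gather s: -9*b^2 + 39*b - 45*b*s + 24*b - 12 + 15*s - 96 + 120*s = -9*b^2 + 63*b + s*(135 - 45*b) - 108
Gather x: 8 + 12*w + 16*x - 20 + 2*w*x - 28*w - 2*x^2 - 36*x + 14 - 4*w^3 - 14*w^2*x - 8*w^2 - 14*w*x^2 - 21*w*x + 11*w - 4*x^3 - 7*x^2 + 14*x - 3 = -4*w^3 - 8*w^2 - 5*w - 4*x^3 + x^2*(-14*w - 9) + x*(-14*w^2 - 19*w - 6) - 1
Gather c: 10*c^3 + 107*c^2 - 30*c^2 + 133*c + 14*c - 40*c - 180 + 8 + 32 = 10*c^3 + 77*c^2 + 107*c - 140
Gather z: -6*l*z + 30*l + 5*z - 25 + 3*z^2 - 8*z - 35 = 30*l + 3*z^2 + z*(-6*l - 3) - 60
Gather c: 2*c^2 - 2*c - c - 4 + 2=2*c^2 - 3*c - 2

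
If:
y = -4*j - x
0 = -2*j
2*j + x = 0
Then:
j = 0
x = 0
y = 0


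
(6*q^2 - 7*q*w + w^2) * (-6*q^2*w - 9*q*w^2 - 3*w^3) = -36*q^4*w - 12*q^3*w^2 + 39*q^2*w^3 + 12*q*w^4 - 3*w^5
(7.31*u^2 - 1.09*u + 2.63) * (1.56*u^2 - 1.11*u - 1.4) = 11.4036*u^4 - 9.8145*u^3 - 4.9213*u^2 - 1.3933*u - 3.682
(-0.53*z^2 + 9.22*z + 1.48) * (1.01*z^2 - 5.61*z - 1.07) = -0.5353*z^4 + 12.2855*z^3 - 49.6623*z^2 - 18.1682*z - 1.5836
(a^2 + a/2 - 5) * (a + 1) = a^3 + 3*a^2/2 - 9*a/2 - 5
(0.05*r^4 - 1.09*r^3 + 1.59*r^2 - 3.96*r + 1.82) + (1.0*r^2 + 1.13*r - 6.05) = 0.05*r^4 - 1.09*r^3 + 2.59*r^2 - 2.83*r - 4.23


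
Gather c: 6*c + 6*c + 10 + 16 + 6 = 12*c + 32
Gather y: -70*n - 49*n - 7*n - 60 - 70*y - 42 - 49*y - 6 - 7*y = -126*n - 126*y - 108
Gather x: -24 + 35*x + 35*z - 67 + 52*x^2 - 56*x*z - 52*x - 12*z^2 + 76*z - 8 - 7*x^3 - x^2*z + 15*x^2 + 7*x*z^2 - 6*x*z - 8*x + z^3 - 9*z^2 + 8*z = -7*x^3 + x^2*(67 - z) + x*(7*z^2 - 62*z - 25) + z^3 - 21*z^2 + 119*z - 99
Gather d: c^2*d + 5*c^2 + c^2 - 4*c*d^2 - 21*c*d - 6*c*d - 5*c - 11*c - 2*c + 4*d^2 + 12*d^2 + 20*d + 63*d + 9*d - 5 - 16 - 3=6*c^2 - 18*c + d^2*(16 - 4*c) + d*(c^2 - 27*c + 92) - 24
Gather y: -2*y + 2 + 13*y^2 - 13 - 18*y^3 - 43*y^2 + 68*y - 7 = -18*y^3 - 30*y^2 + 66*y - 18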